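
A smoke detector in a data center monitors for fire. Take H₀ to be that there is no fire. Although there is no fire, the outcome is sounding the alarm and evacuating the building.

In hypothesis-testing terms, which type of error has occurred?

'Sounding the alarm and evacuating the building' corresponds to rejecting H₀.
H₀ was rejected but H₀ is true — a Type I error (false positive).

Type I error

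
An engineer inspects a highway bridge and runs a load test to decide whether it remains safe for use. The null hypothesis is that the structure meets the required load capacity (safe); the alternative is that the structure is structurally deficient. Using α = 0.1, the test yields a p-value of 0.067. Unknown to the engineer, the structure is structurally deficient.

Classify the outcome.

No error (correct decision).

Since p = 0.067 < α = 0.1, H₀ is rejected.
H₀ is false (actually the structure is structurally deficient).
The decision matches the true state — no error.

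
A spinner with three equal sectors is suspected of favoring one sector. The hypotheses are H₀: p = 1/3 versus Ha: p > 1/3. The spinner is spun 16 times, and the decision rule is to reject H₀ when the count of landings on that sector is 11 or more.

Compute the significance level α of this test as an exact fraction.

Under H₀, Y ~ Binomial(16, 1/3), and α = P(Y ≥ 11).
Summing C(16,j)(1/3)^j(2/3)^{16−j} for j = 11,…,16 gives 19321/4782969.

19321/4782969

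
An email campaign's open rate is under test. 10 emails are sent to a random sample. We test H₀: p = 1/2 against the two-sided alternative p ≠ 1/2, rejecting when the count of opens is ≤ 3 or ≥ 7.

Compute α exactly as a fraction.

11/32

Under H₀, S ~ Binomial(10, 1/2); α is the probability of landing in either tail, P(S ≤ 3) + P(S ≥ 7).
The two tails are symmetric, so α = 2·(1 + 10 + 45 + 120)/2^10 = 352/1024 = 11/32.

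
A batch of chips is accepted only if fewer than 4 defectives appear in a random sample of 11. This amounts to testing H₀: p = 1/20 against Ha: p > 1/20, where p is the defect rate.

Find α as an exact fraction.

7947524659/5120000000000

α = P(reject H₀ | H₀ true) = P(X ≥ 4 | p = 1/20), X ~ Binomial(11, 1/20).
α = 1 − P(X ≤ 3) = 1 − 5112052475341/5120000000000 = 7947524659/5120000000000.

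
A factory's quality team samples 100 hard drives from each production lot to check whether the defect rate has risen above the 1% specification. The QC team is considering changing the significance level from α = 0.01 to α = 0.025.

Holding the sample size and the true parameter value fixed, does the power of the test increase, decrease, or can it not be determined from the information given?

With a larger α the critical value moves toward the center, so more of the Ha sampling distribution lies in the rejection region.
Since power = 1 − β and β decreases, power increases.

It increases.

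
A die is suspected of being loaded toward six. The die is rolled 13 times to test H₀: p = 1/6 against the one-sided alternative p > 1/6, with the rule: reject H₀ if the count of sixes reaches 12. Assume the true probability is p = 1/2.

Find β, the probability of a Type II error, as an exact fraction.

A Type II error is failing to reject when Ha holds: with p = 1/2, β = P(Y ≤ 11).
Adding the binomial probabilities P(Y=0)+…+P(Y=11) at p = 1/2 gives 4089/4096.

4089/4096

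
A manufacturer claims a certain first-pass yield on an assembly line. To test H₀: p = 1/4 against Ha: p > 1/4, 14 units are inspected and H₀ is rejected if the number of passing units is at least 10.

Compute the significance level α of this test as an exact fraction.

Under H₀, K ~ Binomial(14, 1/4), and α = P(K ≥ 10).
P(K ≥ 10) = Σ_{j=10}^{14} C(14,j)·(1/4)^j·(3/4)^{14-j} = 91771/268435456.

91771/268435456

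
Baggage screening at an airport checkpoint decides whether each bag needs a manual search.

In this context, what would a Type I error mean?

A Type I error would mean concluding that the bag contains a prohibited item when in fact the bag contains no prohibited items.

With the conventional null hypothesis that the bag contains no prohibited items:
A Type I error is rejecting H₀ when H₀ is true.
Here that means flagging the bag for a manual search when actually the bag contains no prohibited items.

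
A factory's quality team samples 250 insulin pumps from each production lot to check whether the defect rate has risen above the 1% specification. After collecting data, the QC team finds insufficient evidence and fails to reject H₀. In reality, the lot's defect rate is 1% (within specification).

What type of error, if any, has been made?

No error (correct decision).

The conventional null hypothesis here is that the lot's defect rate is 1% (within specification).
The test retained a true H₀ — the decision matches the true state.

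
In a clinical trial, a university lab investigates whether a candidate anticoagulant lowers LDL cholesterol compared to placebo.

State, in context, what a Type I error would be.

A Type I error would mean concluding that the drug lowers LDL cholesterol when in fact the drug has no effect on LDL cholesterol.

With the conventional null hypothesis that the drug has no effect on LDL cholesterol:
A Type I error is rejecting H₀ when H₀ is true.
Here that means concluding that the drug is effective when actually the drug has no effect on LDL cholesterol.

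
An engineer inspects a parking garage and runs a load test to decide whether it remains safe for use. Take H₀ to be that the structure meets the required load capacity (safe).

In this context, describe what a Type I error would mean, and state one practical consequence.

A Type I error is rejecting H₀ when H₀ is true.
Here that means closing the structure for repairs when actually the structure meets the required load capacity (safe).

A Type I error would mean concluding that the structure is structurally deficient when in fact the structure meets the required load capacity (safe). Consequence: a sound structure is closed unnecessarily, at significant cost and disruption.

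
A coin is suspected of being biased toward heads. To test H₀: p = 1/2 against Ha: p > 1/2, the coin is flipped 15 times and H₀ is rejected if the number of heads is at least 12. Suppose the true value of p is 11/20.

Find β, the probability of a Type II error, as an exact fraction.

7844484964274060391/8192000000000000000

Under the alternative p = 11/20, X ~ Binomial(15, 11/20); β is the probability the test does not reject, P(X < 12).
Adding the binomial probabilities P(X=0)+…+P(X=11) at p = 11/20 gives 7844484964274060391/8192000000000000000.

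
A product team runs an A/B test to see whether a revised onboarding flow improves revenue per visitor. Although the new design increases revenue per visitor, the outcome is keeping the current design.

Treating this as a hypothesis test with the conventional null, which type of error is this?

Type II error

The null hypothesis here is that the new design has no effect on revenue per visitor.
'Keeping the current design' corresponds to failing to reject H₀.
H₀ was not rejected but H₀ is false — a Type II error (false negative).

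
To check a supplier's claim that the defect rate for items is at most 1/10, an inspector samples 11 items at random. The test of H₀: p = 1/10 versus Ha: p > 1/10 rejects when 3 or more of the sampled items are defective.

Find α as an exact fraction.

1791237017/20000000000

Under H₀, K ~ Binomial(11, 1/10); the Type I error rate is P(K ≥ 3).
α = 1 − P(K ≤ 2) = 1 − 18208762983/20000000000 = 1791237017/20000000000.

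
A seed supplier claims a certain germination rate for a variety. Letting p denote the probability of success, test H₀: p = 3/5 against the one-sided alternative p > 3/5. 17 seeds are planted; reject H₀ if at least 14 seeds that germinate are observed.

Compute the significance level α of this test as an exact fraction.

7083577089/152587890625

Under H₀, X ~ Binomial(17, 3/5), and α = P(X ≥ 14).
Summing C(17,j)(3/5)^j(2/5)^{17−j} for j = 14,…,17 gives 7083577089/152587890625.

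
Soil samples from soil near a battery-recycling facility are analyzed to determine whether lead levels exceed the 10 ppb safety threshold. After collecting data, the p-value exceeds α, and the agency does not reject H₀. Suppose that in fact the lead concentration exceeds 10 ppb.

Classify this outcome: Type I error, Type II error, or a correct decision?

Type II error

The conventional null hypothesis here is that the lead concentration is at or below 10 ppb (safe).
H₀ was not rejected, but H₀ is actually false.
Failing to reject a false null hypothesis is a Type II error (false negative).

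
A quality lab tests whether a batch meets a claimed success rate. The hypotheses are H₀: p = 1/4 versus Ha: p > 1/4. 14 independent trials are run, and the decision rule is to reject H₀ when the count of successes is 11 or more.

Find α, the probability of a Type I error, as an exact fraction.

α = P(reject H₀ | H₀ true) = P(X ≥ 11 | p = 1/4), with X ~ Binomial(14, 1/4).
Adding the binomial terms for j = 11 through 14 with p = 1/4 yields 5345/134217728.

5345/134217728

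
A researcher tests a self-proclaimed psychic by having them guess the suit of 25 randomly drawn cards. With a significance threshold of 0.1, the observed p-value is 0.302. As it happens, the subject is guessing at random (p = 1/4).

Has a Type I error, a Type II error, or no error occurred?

The conventional null hypothesis is that the subject is guessing at random (p = 1/4).
Since p = 0.302 ≥ α = 0.1, H₀ is not rejected.
H₀ is true (actually the subject is guessing at random (p = 1/4)).
The decision matches the true state — no error.

No error (correct decision).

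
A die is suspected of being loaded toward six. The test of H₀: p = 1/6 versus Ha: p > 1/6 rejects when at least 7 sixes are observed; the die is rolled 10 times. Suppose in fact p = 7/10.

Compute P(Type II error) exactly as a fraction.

218993301/625000000

A Type II error is failing to reject when Ha holds: with p = 7/10, β = P(K ≤ 6).
Equivalently, β = 1 − P(K ≥ 7) = 218993301/625000000.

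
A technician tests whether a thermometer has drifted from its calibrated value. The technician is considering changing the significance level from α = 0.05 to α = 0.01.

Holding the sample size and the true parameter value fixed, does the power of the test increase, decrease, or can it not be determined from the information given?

It decreases.

Tightening α shrinks the rejection region. When Ha holds, fewer sample outcomes clear the stricter threshold, so more fall in the acceptance region.
Since power = 1 − β and β increases, power decreases.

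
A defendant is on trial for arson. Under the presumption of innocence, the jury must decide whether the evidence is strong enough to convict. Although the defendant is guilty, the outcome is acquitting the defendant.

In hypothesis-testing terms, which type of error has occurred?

The null hypothesis here is that the defendant is innocent.
'Acquitting the defendant' corresponds to failing to reject H₀.
H₀ was not rejected but H₀ is false — a Type II error (false negative).

Type II error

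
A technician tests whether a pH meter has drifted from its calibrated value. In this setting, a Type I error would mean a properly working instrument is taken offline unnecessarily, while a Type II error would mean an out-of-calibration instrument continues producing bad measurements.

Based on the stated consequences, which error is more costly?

The Type II consequence (an out-of-calibration instrument continues producing bad measurements) is more severe than the Type I consequence (a properly working instrument is taken offline unnecessarily).

Type II error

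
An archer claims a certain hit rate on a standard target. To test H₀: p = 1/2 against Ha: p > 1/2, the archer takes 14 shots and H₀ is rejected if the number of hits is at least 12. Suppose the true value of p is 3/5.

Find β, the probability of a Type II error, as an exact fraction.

β = P(fail to reject H₀ | Ha true) = P(K ≤ 11 | p = 3/5), K ~ Binomial(14, 3/5).
Equivalently, β = 1 − P(K ≥ 12) = 5860647088/6103515625.

5860647088/6103515625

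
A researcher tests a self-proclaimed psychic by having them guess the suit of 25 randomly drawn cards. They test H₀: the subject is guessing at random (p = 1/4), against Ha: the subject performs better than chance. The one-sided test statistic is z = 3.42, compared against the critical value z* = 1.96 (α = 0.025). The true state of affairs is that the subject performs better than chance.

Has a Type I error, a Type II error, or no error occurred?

Since z = 3.42 > z* = 1.96, H₀ is rejected.
H₀ is false (actually the subject performs better than chance).
The decision matches the true state — no error.

No error (correct decision).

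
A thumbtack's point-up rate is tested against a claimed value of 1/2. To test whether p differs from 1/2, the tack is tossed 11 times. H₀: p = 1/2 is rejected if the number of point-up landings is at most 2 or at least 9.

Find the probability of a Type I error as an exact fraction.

α = P(K ≤ 2 or K ≥ 9 | p = 1/2), K ~ Binomial(11, 1/2).
Each tail has probability (1 + 11 + 55)/2048; doubling gives α = 134/2048 = 67/1024.

67/1024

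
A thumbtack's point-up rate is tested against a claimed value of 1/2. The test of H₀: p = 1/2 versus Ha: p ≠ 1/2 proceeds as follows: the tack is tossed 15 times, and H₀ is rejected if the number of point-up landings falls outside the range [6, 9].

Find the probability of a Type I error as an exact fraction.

The significance level is the null-hypothesis probability of the rejection region {≤5} ∪ {≥10}.
Each tail has probability (1 + 15 + 105 + 455 + 1365 + 3003)/32768; doubling gives α = 9888/32768 = 309/1024.

309/1024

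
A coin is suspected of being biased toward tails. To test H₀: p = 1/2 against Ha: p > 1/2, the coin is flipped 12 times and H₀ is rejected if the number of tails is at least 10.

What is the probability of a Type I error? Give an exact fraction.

α = P(reject H₀ | H₀ true) = P(S ≥ 10 | p = 1/2), with S ~ Binomial(12, 1/2).
P(S ≥ 10) = [C(12,10) + C(12,11) + C(12,12)] / 2^12 = (66 + 12 + 1) / 4096 = 79/4096.

79/4096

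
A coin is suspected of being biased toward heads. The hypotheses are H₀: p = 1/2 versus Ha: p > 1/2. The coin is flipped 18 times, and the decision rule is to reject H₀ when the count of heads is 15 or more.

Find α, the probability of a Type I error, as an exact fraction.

α = P(reject H₀ | H₀ true) = P(Y ≥ 15 | p = 1/2), with Y ~ Binomial(18, 1/2).
That's C(18,15) + C(18,16) + C(18,17) + C(18,18) over 2^18, i.e. (816 + 153 + 18 + 1)/262144 = 988/262144 = 247/65536.

247/65536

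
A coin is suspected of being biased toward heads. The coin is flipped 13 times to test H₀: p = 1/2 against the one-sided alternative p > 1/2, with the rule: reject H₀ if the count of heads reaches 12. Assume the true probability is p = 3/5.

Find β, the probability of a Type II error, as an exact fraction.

A Type II error is failing to reject when Ha holds: with p = 3/5, β = P(K ≤ 11).
Equivalently, β = 1 − P(K ≥ 12) = 1205291336/1220703125.

1205291336/1220703125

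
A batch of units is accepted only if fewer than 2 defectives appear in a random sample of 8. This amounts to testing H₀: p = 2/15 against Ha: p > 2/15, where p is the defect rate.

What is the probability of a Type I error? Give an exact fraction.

743183632/2562890625

α = P(reject H₀ | H₀ true) = P(X ≥ 2 | p = 2/15), X ~ Binomial(8, 2/15).
Via the complement, α = 1 − Σ_{j=0}^{1} C(8,j)(2/15)^j(13/15)^{8-j} = 743183632/2562890625.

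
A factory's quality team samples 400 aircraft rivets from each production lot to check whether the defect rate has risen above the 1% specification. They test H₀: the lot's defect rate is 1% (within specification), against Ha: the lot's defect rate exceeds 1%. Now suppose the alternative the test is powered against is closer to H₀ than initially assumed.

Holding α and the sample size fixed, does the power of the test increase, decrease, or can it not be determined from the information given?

When the true parameter is near the null value, the test has a harder time distinguishing Ha from H₀.
Since power = 1 − β and β increases, power decreases.

It decreases.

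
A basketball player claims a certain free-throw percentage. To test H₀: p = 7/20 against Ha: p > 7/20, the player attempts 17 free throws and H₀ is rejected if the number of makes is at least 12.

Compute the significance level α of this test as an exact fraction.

Under H₀, X ~ Binomial(17, 7/20), and α = P(X ≥ 12).
P(X ≥ 12) = Σ_{j=12}^{17} C(17,j)·(7/20)^j·(13/20)^{17-j} = 9879295987937618781/3276800000000000000000.

9879295987937618781/3276800000000000000000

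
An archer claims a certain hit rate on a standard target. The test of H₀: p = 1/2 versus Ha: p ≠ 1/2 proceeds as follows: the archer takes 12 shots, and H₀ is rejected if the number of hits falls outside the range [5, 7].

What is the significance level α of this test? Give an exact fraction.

α = P(S ≤ 4 or S ≥ 8 | p = 1/2), S ~ Binomial(12, 1/2).
By symmetry, α = 2·P(S ≤ 4) = 2·(1 + 12 + 66 + 220 + 495)/4096 = 1588/4096 = 397/1024.

397/1024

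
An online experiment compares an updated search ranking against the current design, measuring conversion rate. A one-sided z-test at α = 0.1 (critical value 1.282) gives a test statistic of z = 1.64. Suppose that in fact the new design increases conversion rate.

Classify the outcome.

No error (correct decision).

The conventional null hypothesis is that the new design has no effect on conversion rate.
Since z = 1.64 > z* = 1.282, H₀ is rejected.
H₀ is false (actually the new design increases conversion rate).
The decision matches the true state — no error.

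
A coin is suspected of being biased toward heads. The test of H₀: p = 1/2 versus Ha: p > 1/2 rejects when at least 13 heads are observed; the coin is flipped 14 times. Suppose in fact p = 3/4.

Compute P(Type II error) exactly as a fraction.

Under the alternative p = 3/4, S ~ Binomial(14, 3/4); β is the probability the test does not reject, P(S < 13).
Equivalently, β = 1 − P(S ≥ 13) = 241331965/268435456.

241331965/268435456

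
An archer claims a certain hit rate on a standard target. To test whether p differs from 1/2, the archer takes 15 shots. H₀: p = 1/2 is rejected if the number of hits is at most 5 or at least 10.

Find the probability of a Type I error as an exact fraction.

α = P(K ≤ 5 or K ≥ 10 | p = 1/2), K ~ Binomial(15, 1/2).
By symmetry, α = 2·P(K ≤ 5) = 2·(1 + 15 + 105 + 455 + 1365 + 3003)/32768 = 9888/32768 = 309/1024.

309/1024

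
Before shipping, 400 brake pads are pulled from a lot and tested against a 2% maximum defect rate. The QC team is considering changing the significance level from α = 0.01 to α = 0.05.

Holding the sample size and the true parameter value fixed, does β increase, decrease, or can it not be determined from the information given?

It decreases.

A larger α widens the rejection region, so when the alternative is true more outcomes lead to rejection — failing to reject becomes less likely.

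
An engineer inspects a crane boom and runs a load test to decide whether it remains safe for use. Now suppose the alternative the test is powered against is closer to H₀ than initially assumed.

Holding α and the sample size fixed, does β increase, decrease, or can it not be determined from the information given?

When the true parameter is near the null value, the test has a harder time distinguishing Ha from H₀.

It increases.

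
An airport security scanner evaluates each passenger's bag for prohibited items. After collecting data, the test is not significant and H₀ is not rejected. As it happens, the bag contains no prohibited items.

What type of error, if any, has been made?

No error — this is a correct decision.

The conventional null hypothesis here is that the bag contains no prohibited items.
The test retained a true H₀ — the decision matches the true state.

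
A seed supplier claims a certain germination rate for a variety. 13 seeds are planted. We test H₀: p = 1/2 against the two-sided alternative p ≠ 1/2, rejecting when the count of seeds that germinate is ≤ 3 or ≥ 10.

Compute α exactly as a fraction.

Under H₀, K ~ Binomial(13, 1/2); α is the probability of landing in either tail, P(K ≤ 3) + P(K ≥ 10).
Each tail has probability (1 + 13 + 78 + 286)/8192; doubling gives α = 756/8192 = 189/2048.

189/2048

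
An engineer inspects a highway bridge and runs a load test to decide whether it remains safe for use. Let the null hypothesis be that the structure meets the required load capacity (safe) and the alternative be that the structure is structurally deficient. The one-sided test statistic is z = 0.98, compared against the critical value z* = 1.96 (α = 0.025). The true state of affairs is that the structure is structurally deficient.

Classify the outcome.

Type II error

Since z = 0.98 ≤ z* = 1.96, H₀ is not rejected.
H₀ is false (actually the structure is structurally deficient).
Failing to reject a false H₀ is a Type II error.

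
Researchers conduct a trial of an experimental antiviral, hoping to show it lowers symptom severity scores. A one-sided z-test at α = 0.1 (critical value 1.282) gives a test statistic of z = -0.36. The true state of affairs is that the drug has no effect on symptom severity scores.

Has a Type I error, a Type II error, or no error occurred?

Neither — the decision is correct.

The conventional null hypothesis is that the drug has no effect on symptom severity scores.
Since z = -0.36 ≤ z* = 1.282, H₀ is not rejected.
H₀ is true (actually the drug has no effect on symptom severity scores).
The decision matches the true state — no error.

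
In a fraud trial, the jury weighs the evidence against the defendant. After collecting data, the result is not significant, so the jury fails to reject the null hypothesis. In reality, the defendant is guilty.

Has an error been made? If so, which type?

Type II error

The conventional null hypothesis here is that the defendant is innocent.
H₀ was not rejected, but H₀ is actually false.
Failing to reject a false null hypothesis is a Type II error (false negative).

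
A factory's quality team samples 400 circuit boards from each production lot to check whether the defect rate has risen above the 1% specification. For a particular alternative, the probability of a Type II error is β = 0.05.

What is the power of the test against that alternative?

0.95

Power = 1 − β = 1 − 0.05 = 0.95.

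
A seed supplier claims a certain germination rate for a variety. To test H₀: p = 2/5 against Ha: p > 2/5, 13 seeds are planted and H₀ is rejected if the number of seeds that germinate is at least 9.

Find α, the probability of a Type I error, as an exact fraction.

7833088/244140625

The Type I error probability is α = P(X ≥ 9) computed under H₀, where X ~ Binomial(13, 2/5).
Adding the binomial terms for j = 9 through 13 with p = 2/5 yields 7833088/244140625.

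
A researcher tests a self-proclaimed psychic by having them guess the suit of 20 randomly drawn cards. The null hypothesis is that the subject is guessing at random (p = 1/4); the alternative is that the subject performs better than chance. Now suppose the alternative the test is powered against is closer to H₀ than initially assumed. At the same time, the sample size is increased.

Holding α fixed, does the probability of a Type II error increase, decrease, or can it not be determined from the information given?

The first change alone would make β increase; the second alone would make β decrease. Which effect dominates depends on the magnitudes, which are not given.

Cannot be determined from the information given.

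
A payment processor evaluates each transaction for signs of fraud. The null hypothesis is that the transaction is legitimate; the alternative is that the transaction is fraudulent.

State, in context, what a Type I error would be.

A Type I error would mean concluding that the transaction is fraudulent when in fact the transaction is legitimate.

A Type I error is rejecting H₀ when H₀ is true.
Here that means blocking the transaction and freezing the card when actually the transaction is legitimate.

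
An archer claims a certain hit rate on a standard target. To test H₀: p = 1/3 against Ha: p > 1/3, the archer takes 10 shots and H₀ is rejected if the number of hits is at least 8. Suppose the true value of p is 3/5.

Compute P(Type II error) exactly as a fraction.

Under the alternative p = 3/5, X ~ Binomial(10, 3/5); β is the probability the test does not reject, P(X < 8).
Summing C(10,j)·(3/5)^j·(2/5)^{10-j} for j = 0..7 gives 8131936/9765625.

8131936/9765625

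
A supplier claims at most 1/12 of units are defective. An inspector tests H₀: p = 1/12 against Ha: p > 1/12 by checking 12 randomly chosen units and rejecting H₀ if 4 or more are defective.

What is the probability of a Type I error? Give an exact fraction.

41104502839/2972033482752

α = P(reject H₀ | H₀ true) = P(X ≥ 4 | p = 1/12), X ~ Binomial(12, 1/12).
α = 1 − P(X ≤ 3) = 1 − 2930928979913/2972033482752 = 41104502839/2972033482752.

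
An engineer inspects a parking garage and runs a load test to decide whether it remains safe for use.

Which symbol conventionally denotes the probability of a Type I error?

P(Type I error) = P(reject H₀ | H₀ true) = α, the significance level.

α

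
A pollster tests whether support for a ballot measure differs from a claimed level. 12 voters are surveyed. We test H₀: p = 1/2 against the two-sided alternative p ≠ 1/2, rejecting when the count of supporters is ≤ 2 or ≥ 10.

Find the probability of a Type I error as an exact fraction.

79/2048

Under H₀, K ~ Binomial(12, 1/2); α is the probability of landing in either tail, P(K ≤ 2) + P(K ≥ 10).
Each tail has probability (1 + 12 + 66)/4096; doubling gives α = 158/4096 = 79/2048.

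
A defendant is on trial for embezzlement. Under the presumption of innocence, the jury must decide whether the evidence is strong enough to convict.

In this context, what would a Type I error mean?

With the conventional null hypothesis that the defendant is innocent:
A Type I error is rejecting H₀ when H₀ is true.
Here that means convicting the defendant when actually the defendant is innocent.

A Type I error would mean concluding that the defendant is guilty when in fact the defendant is innocent.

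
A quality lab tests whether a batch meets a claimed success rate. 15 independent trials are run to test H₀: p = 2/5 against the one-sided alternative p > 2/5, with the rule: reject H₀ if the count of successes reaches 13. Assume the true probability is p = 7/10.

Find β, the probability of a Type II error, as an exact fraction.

β = P(fail to reject H₀ | Ha true) = P(S ≤ 12 | p = 7/10), S ~ Binomial(15, 7/10).
Summing C(15,j)·(7/10)^j·(3/10)^{15-j} for j = 0..12 gives 873172285377237/1000000000000000.

873172285377237/1000000000000000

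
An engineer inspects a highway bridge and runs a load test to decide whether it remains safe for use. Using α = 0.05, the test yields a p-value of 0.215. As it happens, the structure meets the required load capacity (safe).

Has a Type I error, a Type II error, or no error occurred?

Neither — the decision is correct.

The conventional null hypothesis is that the structure meets the required load capacity (safe).
Since p = 0.215 ≥ α = 0.05, H₀ is not rejected.
H₀ is true (actually the structure meets the required load capacity (safe)).
The decision matches the true state — no error.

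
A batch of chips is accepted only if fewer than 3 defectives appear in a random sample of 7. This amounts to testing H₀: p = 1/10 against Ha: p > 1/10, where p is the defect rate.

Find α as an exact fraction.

51383/2000000

The significance level is the probability, assuming p = 1/10, of seeing 3 or more defectives in 7 draws.
α = 1 − P(S ≤ 2) = 1 − 1948617/2000000 = 51383/2000000.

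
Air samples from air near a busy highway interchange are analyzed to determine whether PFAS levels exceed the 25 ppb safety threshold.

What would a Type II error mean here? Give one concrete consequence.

With the conventional null hypothesis that the PFAS concentration is at or below 25 ppb (safe):
A Type II error is failing to reject H₀ when H₀ is false.
Here that means certifying the site as safe when actually the PFAS concentration exceeds 25 ppb.

A Type II error would mean concluding that the PFAS concentration is at or below 25 ppb (safe) (or at least failing to establish that the PFAS concentration exceeds 25 ppb) when in fact the PFAS concentration exceeds 25 ppb. Consequence: a site with unsafe PFAS levels is certified clean, and people continue to be exposed.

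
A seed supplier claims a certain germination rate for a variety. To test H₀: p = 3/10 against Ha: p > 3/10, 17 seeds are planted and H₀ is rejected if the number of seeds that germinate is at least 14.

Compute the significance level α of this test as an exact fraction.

121645250577/10000000000000000

The Type I error probability is α = P(Y ≥ 14) computed under H₀, where Y ~ Binomial(17, 3/10).
Summing C(17,j)(3/10)^j(7/10)^{17−j} for j = 14,…,17 gives 121645250577/10000000000000000.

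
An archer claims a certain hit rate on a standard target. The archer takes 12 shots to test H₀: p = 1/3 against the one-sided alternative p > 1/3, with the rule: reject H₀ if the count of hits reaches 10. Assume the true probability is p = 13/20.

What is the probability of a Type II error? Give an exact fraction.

695265215827749/819200000000000

A Type II error is failing to reject when Ha holds: with p = 13/20, β = P(X ≤ 9).
Summing C(12,j)·(13/20)^j·(7/20)^{12-j} for j = 0..9 gives 695265215827749/819200000000000.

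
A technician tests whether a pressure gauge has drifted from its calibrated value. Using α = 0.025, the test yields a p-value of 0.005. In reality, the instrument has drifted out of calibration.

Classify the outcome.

Neither — the decision is correct.

The conventional null hypothesis is that the instrument is correctly calibrated.
Since p = 0.005 < α = 0.025, H₀ is rejected.
H₀ is false (actually the instrument has drifted out of calibration).
The decision matches the true state — no error.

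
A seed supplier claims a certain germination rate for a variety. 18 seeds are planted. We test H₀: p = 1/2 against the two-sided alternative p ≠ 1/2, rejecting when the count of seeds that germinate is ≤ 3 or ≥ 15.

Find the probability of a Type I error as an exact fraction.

247/32768

The significance level is the null-hypothesis probability of the rejection region {≤3} ∪ {≥15}.
By symmetry, α = 2·P(Y ≤ 3) = 2·(1 + 18 + 153 + 816)/262144 = 1976/262144 = 247/32768.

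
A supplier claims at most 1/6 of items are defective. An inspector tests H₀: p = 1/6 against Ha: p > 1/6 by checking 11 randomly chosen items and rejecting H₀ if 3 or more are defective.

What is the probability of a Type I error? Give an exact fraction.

3671303/13436928

α = P(reject H₀ | H₀ true) = P(X ≥ 3 | p = 1/6), X ~ Binomial(11, 1/6).
Computing the lower-tail complement: 1 − 9765625/13436928 = 3671303/13436928.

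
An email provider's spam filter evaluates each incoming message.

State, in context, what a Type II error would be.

With the conventional null hypothesis that the message is legitimate (not spam):
A Type II error is failing to reject H₀ when H₀ is false.
Here that means delivering the message to the inbox when actually the message is spam.

A Type II error would mean concluding that the message is legitimate (not spam) (or at least failing to establish that the message is spam) when in fact the message is spam.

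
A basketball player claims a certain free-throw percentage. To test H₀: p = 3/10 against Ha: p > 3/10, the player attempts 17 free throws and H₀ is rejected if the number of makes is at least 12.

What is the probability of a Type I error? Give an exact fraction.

Under H₀, K ~ Binomial(17, 3/10), and α = P(K ≥ 12).
P(K ≥ 12) = Σ_{j=12}^{17} C(17,j)·(3/10)^j·(7/10)^{17-j} = 32798897961633/50000000000000000.

32798897961633/50000000000000000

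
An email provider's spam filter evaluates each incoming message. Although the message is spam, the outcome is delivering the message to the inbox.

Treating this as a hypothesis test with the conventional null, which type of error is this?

Type II error

The null hypothesis here is that the message is legitimate (not spam).
'Delivering the message to the inbox' corresponds to failing to reject H₀.
H₀ was not rejected but H₀ is false — a Type II error (false negative).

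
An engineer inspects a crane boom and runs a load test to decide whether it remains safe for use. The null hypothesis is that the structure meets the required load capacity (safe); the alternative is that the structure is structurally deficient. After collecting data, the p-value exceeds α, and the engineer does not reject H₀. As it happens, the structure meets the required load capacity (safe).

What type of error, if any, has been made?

No error (correct decision).

The test retained a true H₀ — the decision matches the true state.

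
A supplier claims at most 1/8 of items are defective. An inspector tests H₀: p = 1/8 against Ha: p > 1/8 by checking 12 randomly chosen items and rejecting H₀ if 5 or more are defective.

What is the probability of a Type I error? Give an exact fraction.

The significance level is the probability, assuming p = 1/8, of seeing 5 or more defectives in 12 draws.
Via the complement, α = 1 − Σ_{j=0}^{4} C(12,j)(1/8)^j(7/8)^{12-j} = 387766075/34359738368.

387766075/34359738368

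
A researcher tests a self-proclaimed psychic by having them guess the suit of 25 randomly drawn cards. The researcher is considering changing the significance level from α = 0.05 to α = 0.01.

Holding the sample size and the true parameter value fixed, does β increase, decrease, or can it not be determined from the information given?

It increases.

Lowering α raises the bar for rejection; under Ha, the test now fails to reject on outcomes it previously would have rejected.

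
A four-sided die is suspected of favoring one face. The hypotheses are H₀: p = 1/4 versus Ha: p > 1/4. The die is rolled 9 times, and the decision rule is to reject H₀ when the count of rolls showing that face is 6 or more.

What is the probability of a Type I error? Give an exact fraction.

655/65536

Under H₀, K ~ Binomial(9, 1/4), and α = P(K ≥ 6).
P(K ≥ 6) = Σ_{j=6}^{9} C(9,j)·(1/4)^j·(3/4)^{9-j} = 655/65536.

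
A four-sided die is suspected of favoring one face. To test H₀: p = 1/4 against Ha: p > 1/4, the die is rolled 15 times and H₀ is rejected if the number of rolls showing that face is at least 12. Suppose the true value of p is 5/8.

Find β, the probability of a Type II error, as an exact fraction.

Under the alternative p = 5/8, Y ~ Binomial(15, 5/8); β is the probability the test does not reject, P(Y < 12).
Equivalently, β = 1 − P(Y ≥ 12) = 7681591069083/8796093022208.

7681591069083/8796093022208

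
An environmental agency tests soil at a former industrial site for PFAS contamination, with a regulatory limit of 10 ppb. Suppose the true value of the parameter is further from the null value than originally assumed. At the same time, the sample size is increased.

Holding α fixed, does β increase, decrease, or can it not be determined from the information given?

A larger true effect moves the Ha sampling distribution further from the H₀ critical value, making rejection more likely when Ha is true. More data shrinks sampling variability; the test statistic under Ha concentrates further from the null value, making rejection more likely. Both changes push β in the same direction.

It decreases.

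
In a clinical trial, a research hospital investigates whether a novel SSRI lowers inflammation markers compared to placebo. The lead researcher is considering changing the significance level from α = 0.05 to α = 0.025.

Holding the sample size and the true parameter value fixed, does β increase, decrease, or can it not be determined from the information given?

Tightening α shrinks the rejection region. When Ha holds, fewer sample outcomes clear the stricter threshold, so more fall in the acceptance region.

It increases.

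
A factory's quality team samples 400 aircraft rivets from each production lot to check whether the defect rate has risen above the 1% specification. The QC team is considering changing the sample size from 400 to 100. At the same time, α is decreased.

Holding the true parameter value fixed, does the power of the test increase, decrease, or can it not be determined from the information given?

Reducing n widens both sampling distributions, so the test has less ability to distinguish Ha from H₀. Tightening α shrinks the rejection region. When Ha holds, fewer sample outcomes clear the stricter threshold, so more fall in the acceptance region. Both changes push β in the same direction.
Since power = 1 − β and β increases, power decreases.

It decreases.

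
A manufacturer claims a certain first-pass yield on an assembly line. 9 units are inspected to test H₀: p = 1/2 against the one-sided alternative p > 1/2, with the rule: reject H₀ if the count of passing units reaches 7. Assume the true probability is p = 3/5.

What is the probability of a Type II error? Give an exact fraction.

1500416/1953125

Under the alternative p = 3/5, X ~ Binomial(9, 3/5); β is the probability the test does not reject, P(X < 7).
Equivalently, β = 1 − P(X ≥ 7) = 1500416/1953125.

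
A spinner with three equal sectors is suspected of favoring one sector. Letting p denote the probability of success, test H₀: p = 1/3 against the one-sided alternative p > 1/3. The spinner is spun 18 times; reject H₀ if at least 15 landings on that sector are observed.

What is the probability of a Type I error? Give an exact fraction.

Under H₀, S ~ Binomial(18, 1/3), and α = P(S ≥ 15).
Summing C(18,j)(1/3)^j(2/3)^{18−j} for j = 15,…,18 gives 7177/387420489.

7177/387420489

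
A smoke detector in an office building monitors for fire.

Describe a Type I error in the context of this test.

A Type I error would mean concluding that there is a fire when in fact there is no fire.

With the conventional null hypothesis that there is no fire:
A Type I error is rejecting H₀ when H₀ is true.
Here that means sounding the alarm and evacuating the building when actually there is no fire.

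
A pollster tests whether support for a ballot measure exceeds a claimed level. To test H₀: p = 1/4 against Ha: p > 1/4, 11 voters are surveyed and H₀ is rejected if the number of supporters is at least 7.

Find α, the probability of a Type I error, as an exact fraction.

15857/2097152

The Type I error probability is α = P(Y ≥ 7) computed under H₀, where Y ~ Binomial(11, 1/4).
Adding the binomial terms for j = 7 through 11 with p = 1/4 yields 15857/2097152.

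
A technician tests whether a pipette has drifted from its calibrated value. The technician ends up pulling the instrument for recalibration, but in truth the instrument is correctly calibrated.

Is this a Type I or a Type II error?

Type I error

The null hypothesis here is that the instrument is correctly calibrated.
'Pulling the instrument for recalibration' corresponds to rejecting H₀.
H₀ was rejected but H₀ is true — a Type I error (false positive).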